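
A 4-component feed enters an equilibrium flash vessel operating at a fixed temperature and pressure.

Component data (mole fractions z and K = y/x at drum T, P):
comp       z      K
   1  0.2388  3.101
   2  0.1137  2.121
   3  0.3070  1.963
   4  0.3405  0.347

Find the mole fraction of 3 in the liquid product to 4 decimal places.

Let β = V/F and solve Σ zᵢ(Kᵢ−1)/(1+β(Kᵢ−1)) = 0.
Feasibility: ΣzᵢKᵢ = 1.7025, Σzᵢ/Kᵢ = 1.2683 — both > 1, two phases present.
Newton iteration, β⁰ = 0.41:
  β = 0.4100: g = 0.26517, g' = -0.7884 → β = 0.7463
  β = 0.7463: g = 0.00304, g' = -0.8511 → β = 0.7499
Converged at β = 0.7499.
Compositions from xᵢ = zᵢ/(1+β(Kᵢ−1)), yᵢ = Kᵢxᵢ:
  1: x = 0.0927, y = 0.2875
  2: x = 0.0618, y = 0.1310
  3: x = 0.1783, y = 0.3499
  4: x = 0.6672, y = 0.2315

x_3 = 0.1783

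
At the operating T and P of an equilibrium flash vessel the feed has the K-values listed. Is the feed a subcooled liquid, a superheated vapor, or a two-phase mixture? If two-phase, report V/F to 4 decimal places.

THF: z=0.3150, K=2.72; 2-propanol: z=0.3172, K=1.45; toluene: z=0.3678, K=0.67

ΣzᵢKᵢ = 1.5632; Σzᵢ/Kᵢ = 0.8835.
Since Σzᵢ/Kᵢ < 1 the mixture is above its dew point — single vapor phase.

superheated vapor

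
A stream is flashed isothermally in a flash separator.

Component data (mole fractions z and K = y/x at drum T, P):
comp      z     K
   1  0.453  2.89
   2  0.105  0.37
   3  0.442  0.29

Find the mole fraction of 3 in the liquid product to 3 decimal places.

Material balance + equilibrium reduce to Σ zᵢ(Kᵢ−1)/(1+β(Kᵢ−1)) = 0.
Feasibility: ΣzᵢKᵢ = 1.476, Σzᵢ/Kᵢ = 1.965 — both > 1, two phases present.
Iterate (Newton) starting at β = 0.5:
  β = 0.500: g = -0.1429, g' = -1.052 → β = 0.364
  β = 0.364: g = -0.0020, g' = -1.043 → β = 0.362
Converged at β = 0.362.
Compositions from xᵢ = zᵢ/(1+β(Kᵢ−1)), yᵢ = Kᵢxᵢ:
  1: x = 0.269, y = 0.777
  2: x = 0.136, y = 0.050
  3: x = 0.595, y = 0.173

x_3 = 0.595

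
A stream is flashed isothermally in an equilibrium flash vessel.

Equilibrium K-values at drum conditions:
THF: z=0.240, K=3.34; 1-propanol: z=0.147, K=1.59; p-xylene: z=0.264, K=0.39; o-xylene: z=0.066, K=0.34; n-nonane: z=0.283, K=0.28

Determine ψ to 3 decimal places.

ψ = 0.189

Material balance + equilibrium reduce to Σ zᵢ(Kᵢ−1)/(1+ψ(Kᵢ−1)) = 0.
Feasibility: ΣzᵢKᵢ = 1.240, Σzᵢ/Kᵢ = 2.046 — both > 1, two phases present.
Iterate (Newton) starting at ψ = 0.5:
  ψ = 0.500: g = -0.2893, g' = -0.935 → ψ = 0.191
  ψ = 0.191: g = -0.0019, g' = -1.030 → ψ = 0.189
Converged at ψ = 0.189.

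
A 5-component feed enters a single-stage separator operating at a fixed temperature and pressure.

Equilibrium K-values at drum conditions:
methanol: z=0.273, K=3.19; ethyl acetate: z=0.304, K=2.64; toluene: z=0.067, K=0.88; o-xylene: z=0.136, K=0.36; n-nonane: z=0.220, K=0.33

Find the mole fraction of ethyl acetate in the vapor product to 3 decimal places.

y_ethyl acetate = 0.366

Rachford–Rice: g(β) = Σ zᵢ(Kᵢ−1)/(1+β(Kᵢ−1)) = 0.
Feasibility: ΣzᵢKᵢ = 1.854, Σzᵢ/Kᵢ = 1.321 — both > 1, two phases present.
Iterate (Newton) starting at β = 0.47:
  β = 0.470: g = 0.2280, g' = -0.904 → β = 0.722
  β = 0.722: g = 0.0036, g' = -0.932 → β = 0.726
Converged at β = 0.726.
Compositions from xᵢ = zᵢ/(1+β(Kᵢ−1)), yᵢ = Kᵢxᵢ:
  methanol: x = 0.105, y = 0.336
  ethyl acetate: x = 0.139, y = 0.366
  toluene: x = 0.073, y = 0.065
  o-xylene: x = 0.254, y = 0.091
  n-nonane: x = 0.428, y = 0.141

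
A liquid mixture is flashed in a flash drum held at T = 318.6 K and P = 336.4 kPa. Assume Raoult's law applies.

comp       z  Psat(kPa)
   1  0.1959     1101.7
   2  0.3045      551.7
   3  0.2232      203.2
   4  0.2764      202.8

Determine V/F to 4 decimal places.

V/F = 0.7906

Raoult's law: Kᵢ = Pᵢˢᵃᵗ/P = Pᵢˢᵃᵗ/336.4.
  K_1 = 1101.7/336.4 = 3.274970, K_2 = 551.7/336.4 = 1.640012, K_3 = 203.2/336.4 = 0.604043, K_4 = 202.8/336.4 = 0.602854
Material balance + equilibrium reduce to Σ zᵢ(Kᵢ−1)/(1+V/F(Kᵢ−1)) = 0.
g(0) = ΣzᵢKᵢ − 1 = 0.4424 and g(1) = 1 − Σzᵢ/Kᵢ = -0.0735, so a root lies in (0, 1).
Iterate (Newton) starting at V/F = 0.5:
  V/F = 0.5000: g = 0.10898, g' = -0.4158 → V/F = 0.7621
  V/F = 0.7621: g = 0.01003, g' = -0.3534 → V/F = 0.7905
  V/F = 0.7905: g = 0.00003, g' = -0.3512 → V/F = 0.7906
Converged at V/F = 0.7906.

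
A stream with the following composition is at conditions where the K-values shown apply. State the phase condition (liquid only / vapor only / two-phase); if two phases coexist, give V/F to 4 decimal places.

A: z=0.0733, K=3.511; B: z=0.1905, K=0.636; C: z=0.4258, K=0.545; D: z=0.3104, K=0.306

ΣzᵢKᵢ = 0.7056; Σzᵢ/Kᵢ = 2.1161.
Since ΣzᵢKᵢ < 1 the mixture is below its bubble point — single liquid phase.

liquid only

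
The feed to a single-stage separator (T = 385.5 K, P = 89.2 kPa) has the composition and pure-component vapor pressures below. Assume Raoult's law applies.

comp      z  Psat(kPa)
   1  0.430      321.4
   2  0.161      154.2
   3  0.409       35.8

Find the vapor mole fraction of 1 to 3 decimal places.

Raoult's law: Kᵢ = Pᵢˢᵃᵗ/P = Pᵢˢᵃᵗ/89.2.
  K_1 = 321.4/89.2 = 3.60314, K_2 = 154.2/89.2 = 1.72870, K_3 = 35.8/89.2 = 0.40135
Material balance + equilibrium reduce to Σ zᵢ(Kᵢ−1)/(1+ψ(Kᵢ−1)) = 0.
g(0) = ΣzᵢKᵢ − 1 = 0.992 and g(1) = 1 − Σzᵢ/Kᵢ = -0.232, so a root lies in (0, 1).
Iterate (Newton) starting at ψ = 0.5:
  ψ = 0.500: g = 0.2229, g' = -0.895 → ψ = 0.749
  ψ = 0.749: g = 0.0114, g' = -0.852 → ψ = 0.762
Converged at ψ = 0.762.
Compositions from xᵢ = zᵢ/(1+ψ(Kᵢ−1)), yᵢ = Kᵢxᵢ:
  1: x = 0.144, y = 0.519
  2: x = 0.103, y = 0.179
  3: x = 0.752, y = 0.302

y_1 = 0.519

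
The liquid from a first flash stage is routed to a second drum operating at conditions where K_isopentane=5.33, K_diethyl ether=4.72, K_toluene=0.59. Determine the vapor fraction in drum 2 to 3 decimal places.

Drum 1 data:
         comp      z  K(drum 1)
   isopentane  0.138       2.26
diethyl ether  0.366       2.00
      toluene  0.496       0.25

Drum 1:
Let ψ₁ = V/F and solve Σ zᵢ(Kᵢ−1)/(1+ψ₁(Kᵢ−1)) = 0.
Feasibility: ΣzᵢKᵢ = 1.168, Σzᵢ/Kᵢ = 2.228 — both > 1, two phases present.
Newton iteration, ψ₁⁰ = 0.53:
  ψ₁ = 0.530: g = -0.2740, g' = -1.004 → ψ₁ = 0.257
  ψ₁ = 0.257: g = -0.0383, g' = -0.785 → ψ₁ = 0.208
Converged at ψ₁ = 0.208.
Drum-1 compositions:
  isopentane: x = 0.109, y = 0.247
  diethyl ether: x = 0.303, y = 0.606
  toluene: x = 0.588, y = 0.147
Drum-2 feed = drum-1 liquid: z₂ = (0.1093, 0.3030, 0.5877).
Drum 2:
Let ψ₂ = V/F and solve Σ zᵢ(Kᵢ−1)/(1+ψ₂(Kᵢ−1)) = 0.
Check two-phase: ΣzᵢKᵢ = 2.360 > 1 and Σzᵢ/Kᵢ = 1.081 > 1, so g(0) = 1.360 > 0 and g(1) = -0.081 < 0.
Newton iteration, ψ₂⁰ = 0.5:
  ψ₂ = 0.500: g = 0.2406, g' = -0.874 → ψ₂ = 0.775
  ψ₂ = 0.775: g = 0.0455, g' = -0.598 → ψ₂ = 0.852
  ψ₂ = 0.852: g = 0.0012, g' = -0.568 → ψ₂ = 0.854
Converged at ψ₂ = 0.854.
  isopentane: x = 0.023, y = 0.124
  diethyl ether: x = 0.073, y = 0.342
  toluene: x = 0.904, y = 0.533

V/F (drum 2) = 0.854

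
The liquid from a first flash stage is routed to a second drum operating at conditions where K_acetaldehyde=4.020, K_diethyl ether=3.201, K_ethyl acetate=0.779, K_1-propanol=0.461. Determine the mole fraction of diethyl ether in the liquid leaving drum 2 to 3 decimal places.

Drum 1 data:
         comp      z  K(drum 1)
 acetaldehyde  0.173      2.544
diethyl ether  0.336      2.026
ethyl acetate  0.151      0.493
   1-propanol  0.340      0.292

Drum 1:
Let ψ₁ = V/F and solve Σ zᵢ(Kᵢ−1)/(1+ψ₁(Kᵢ−1)) = 0.
g(0) = ΣzᵢKᵢ − 1 = 0.295 and g(1) = 1 − Σzᵢ/Kᵢ = -0.705, so a root lies in (0, 1).
Iterate (Newton) starting at ψ₁ = 0.57:
  ψ₁ = 0.570: g = -0.1517, g' = -0.813 → ψ₁ = 0.384
  ψ₁ = 0.384: g = -0.0103, g' = -0.726 → ψ₁ = 0.369
Converged at ψ₁ = 0.369.
Drum-1 compositions:
  acetaldehyde: x = 0.110, y = 0.280
  diethyl ether: x = 0.244, y = 0.494
  ethyl acetate: x = 0.186, y = 0.092
  1-propanol: x = 0.460, y = 0.134
Drum-2 feed = drum-1 liquid: z₂ = (0.1102, 0.2437, 0.1858, 0.4604).
Drum 2:
Newton–Raphson from ψ₂ = 0.64:
  ψ₂ = 0.640: g = -0.0905, g' = -0.644 → ψ₂ = 0.500
  ψ₂ = 0.500: g = 0.0024, g' = -0.689 → ψ₂ = 0.503
Converged at ψ₂ = 0.503.
  acetaldehyde: x = 0.044, y = 0.176
  diethyl ether: x = 0.116, y = 0.370
  ethyl acetate: x = 0.209, y = 0.163
  1-propanol: x = 0.632, y = 0.291

x_diethyl ether (drum 2) = 0.116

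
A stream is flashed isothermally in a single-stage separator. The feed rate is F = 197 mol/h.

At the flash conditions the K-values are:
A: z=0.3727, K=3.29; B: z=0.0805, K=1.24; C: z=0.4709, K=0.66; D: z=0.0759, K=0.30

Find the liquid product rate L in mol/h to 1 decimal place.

L = 47.9 mol/h

Let β = V/F and solve Σ zᵢ(Kᵢ−1)/(1+β(Kᵢ−1)) = 0.
g(0) = ΣzᵢKᵢ − 1 = 0.6596 and g(1) = 1 − Σzᵢ/Kᵢ = -0.1447, so a root lies in (0, 1).
Newton–Raphson from β = 0.5:
  β = 0.5000: g = 0.14051, g' = -0.5955 → β = 0.7359
  β = 0.7359: g = 0.01114, g' = -0.5294 → β = 0.7570
  β = 0.7570: g = -0.00002, g' = -0.5319 → β = 0.7569
Converged at β = 0.7569.
Then V = β·F = 0.7569·197 = 149.1 mol/h and L = F − V = 47.9 mol/h.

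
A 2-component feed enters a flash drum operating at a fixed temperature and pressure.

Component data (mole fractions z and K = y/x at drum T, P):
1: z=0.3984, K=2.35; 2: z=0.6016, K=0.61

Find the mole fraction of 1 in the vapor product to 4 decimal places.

Let ψ = V/F and solve Σ zᵢ(Kᵢ−1)/(1+ψ(Kᵢ−1)) = 0.
Check two-phase: ΣzᵢKᵢ = 1.3032 > 1 and Σzᵢ/Kᵢ = 1.1558 > 1, so g(0) = 0.3032 > 0 and g(1) = -0.1558 < 0.
Binary case is linear: z₁(K₁−1)(1+ψ(K₂−1)) + z₂(K₂−1)(1+ψ(K₁−1)) = 0
⇒ ψ = [z₁(K₁−1)+z₂(K₂−1)] / [−(K₁−1)(K₂−1)] = 0.30322/0.52650 = 0.5759
Compositions from xᵢ = zᵢ/(1+ψ(Kᵢ−1)), yᵢ = Kᵢxᵢ:
  1: x = 0.2241, y = 0.5267
  2: x = 0.7759, y = 0.4733

y_1 = 0.5267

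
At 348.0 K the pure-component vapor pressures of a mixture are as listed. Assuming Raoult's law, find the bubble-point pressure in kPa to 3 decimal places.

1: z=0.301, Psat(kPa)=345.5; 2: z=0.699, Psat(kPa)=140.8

Pbub = 202.415 kPa

At the bubble point ψ → 0, so ΣzᵢKᵢ = 1 with Kᵢ = Pᵢˢᵃᵗ/P ⇒ P = ΣzᵢPᵢˢᵃᵗ.
P = 0.301·345.5 + 0.699·140.8 = 202.415 kPa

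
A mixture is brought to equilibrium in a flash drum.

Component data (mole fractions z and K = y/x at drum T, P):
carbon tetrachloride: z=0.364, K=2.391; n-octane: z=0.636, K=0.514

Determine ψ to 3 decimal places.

ψ = 0.292

Let ψ = V/F and solve Σ zᵢ(Kᵢ−1)/(1+ψ(Kᵢ−1)) = 0.
g(0) = ΣzᵢKᵢ − 1 = 0.197 and g(1) = 1 − Σzᵢ/Kᵢ = -0.390, so a root lies in (0, 1).
Newton iteration, ψ⁰ = 0.5:
  ψ = 0.500: g = -0.1097, g' = -0.507 → ψ = 0.284
  ψ = 0.284: g = 0.0045, g' = -0.564 → ψ = 0.292
Converged at ψ = 0.292.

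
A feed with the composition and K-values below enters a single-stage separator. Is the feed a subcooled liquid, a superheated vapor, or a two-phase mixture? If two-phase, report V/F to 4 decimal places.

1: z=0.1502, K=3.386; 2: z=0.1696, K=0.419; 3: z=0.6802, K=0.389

ΣzᵢKᵢ = 0.8442; Σzᵢ/Kᵢ = 2.1977.
Since ΣzᵢKᵢ < 1 the mixture is below its bubble point — single liquid phase.

subcooled liquid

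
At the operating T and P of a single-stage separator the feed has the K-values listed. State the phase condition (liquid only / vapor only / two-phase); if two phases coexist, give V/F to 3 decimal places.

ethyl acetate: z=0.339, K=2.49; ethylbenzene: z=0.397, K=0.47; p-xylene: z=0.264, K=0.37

ΣzᵢKᵢ = 1.128; Σzᵢ/Kᵢ = 1.694.
Both exceed 1, so a two-phase solution exists.
Newton–Raphson from ψ = 0.5:
  ψ = 0.500: g = -0.2396, g' = -0.677 → ψ = 0.146
  ψ = 0.146: g = 0.0036, g' = -0.766 → ψ = 0.151
Converged at ψ = 0.151.

two-phase, V/F = 0.151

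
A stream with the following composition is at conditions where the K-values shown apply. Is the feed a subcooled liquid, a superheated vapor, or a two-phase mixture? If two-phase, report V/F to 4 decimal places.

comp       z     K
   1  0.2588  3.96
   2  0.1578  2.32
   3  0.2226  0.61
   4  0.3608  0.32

ΣzᵢKᵢ = 1.6422; Σzᵢ/Kᵢ = 1.6258.
Both exceed 1, so a two-phase solution exists.
Let ψ = V/F and solve Σ zᵢ(Kᵢ−1)/(1+ψ(Kᵢ−1)) = 0.
Newton iteration, ψ⁰ = 0.58:
  ψ = 0.5800: g = -0.11738, g' = -0.9069 → ψ = 0.4506
  ψ = 0.4506: g = -0.00017, g' = -0.9211 → ψ = 0.4504
Converged at ψ = 0.4504.

two-phase, V/F = 0.4504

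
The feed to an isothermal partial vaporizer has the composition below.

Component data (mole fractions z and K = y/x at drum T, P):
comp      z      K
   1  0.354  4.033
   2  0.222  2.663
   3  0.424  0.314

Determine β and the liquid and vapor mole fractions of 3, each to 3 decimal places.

Rachford–Rice: g(β) = Σ zᵢ(Kᵢ−1)/(1+β(Kᵢ−1)) = 0.
Check two-phase: ΣzᵢKᵢ = 2.152 > 1 and Σzᵢ/Kᵢ = 1.521 > 1, so g(0) = 1.152 > 0 and g(1) = -0.521 < 0.
Newton iteration, β⁰ = 0.33:
  β = 0.330: g = 0.3990, g' = -1.403 → β = 0.614
  β = 0.614: g = 0.0547, g' = -1.144 → β = 0.662
Converged at β = 0.662.
Compositions from xᵢ = zᵢ/(1+β(Kᵢ−1)), yᵢ = Kᵢxᵢ:
  1: x = 0.118, y = 0.475
  2: x = 0.106, y = 0.281
  3: x = 0.777, y = 0.244

β = 0.662, x_3 = 0.777, y_3 = 0.244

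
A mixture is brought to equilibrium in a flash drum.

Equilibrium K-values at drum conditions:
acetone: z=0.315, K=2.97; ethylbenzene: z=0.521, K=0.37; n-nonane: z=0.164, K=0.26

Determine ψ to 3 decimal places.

Let ψ = V/F and solve Σ zᵢ(Kᵢ−1)/(1+ψ(Kᵢ−1)) = 0.
Feasibility: ΣzᵢKᵢ = 1.171, Σzᵢ/Kᵢ = 2.145 — both > 1, two phases present.
Newton iteration, ψ⁰ = 0.39:
  ψ = 0.390: g = -0.2548, g' = -0.932 → ψ = 0.117
  ψ = 0.117: g = 0.0176, g' = -1.157 → ψ = 0.132
Converged at ψ = 0.132.

ψ = 0.132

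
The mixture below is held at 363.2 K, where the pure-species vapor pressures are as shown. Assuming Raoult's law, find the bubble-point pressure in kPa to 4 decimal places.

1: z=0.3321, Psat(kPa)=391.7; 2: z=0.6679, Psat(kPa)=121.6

At the bubble point ψ → 0, so ΣzᵢKᵢ = 1 with Kᵢ = Pᵢˢᵃᵗ/P ⇒ P = ΣzᵢPᵢˢᵃᵗ.
P = 0.3321·391.7 + 0.6679·121.6 = 211.3002 kPa

Pbub = 211.3002 kPa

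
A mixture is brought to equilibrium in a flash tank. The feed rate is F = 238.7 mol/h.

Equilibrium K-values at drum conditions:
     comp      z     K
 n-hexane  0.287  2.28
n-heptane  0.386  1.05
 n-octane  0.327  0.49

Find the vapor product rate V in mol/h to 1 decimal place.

Let β = V/F and solve Σ zᵢ(Kᵢ−1)/(1+β(Kᵢ−1)) = 0.
Feasibility: ΣzᵢKᵢ = 1.220, Σzᵢ/Kᵢ = 1.161 — both > 1, two phases present.
Iterate (Newton) starting at β = 0.5:
  β = 0.500: g = 0.0190, g' = -0.329 → β = 0.558
Converged at β = 0.558.
Then V = β·F = 0.5579·238.7 = 133.2 mol/h and L = F − V = 105.5 mol/h.

V = 133.2 mol/h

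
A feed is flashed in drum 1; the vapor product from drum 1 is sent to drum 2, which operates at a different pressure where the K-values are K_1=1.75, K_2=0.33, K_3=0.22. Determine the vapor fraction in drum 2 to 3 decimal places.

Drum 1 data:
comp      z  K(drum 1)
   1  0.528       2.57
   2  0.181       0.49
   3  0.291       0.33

V/F (drum 2) = 0.613

Drum 1:
Newton–Raphson from ψ₁ = 0.63:
  ψ₁ = 0.630: g = -0.0566, g' = -0.822 → ψ₁ = 0.561
  ψ₁ = 0.561: g = -0.0010, g' = -0.796 → ψ₁ = 0.560
Converged at ψ₁ = 0.560.
Drum-1 compositions:
  1: x = 0.281, y = 0.722
  2: x = 0.253, y = 0.124
  3: x = 0.466, y = 0.154
Drum-2 feed = drum-1 vapor: z₂ = (0.7222, 0.1241, 0.1537).
Drum 2:
Newton iteration, ψ₂⁰ = 0.7:
  ψ₂ = 0.700: g = -0.0655, g' = -0.826 → ψ₂ = 0.621
  ψ₂ = 0.621: g = -0.0052, g' = -0.704 → ψ₂ = 0.613
Converged at ψ₂ = 0.613.
  1: x = 0.495, y = 0.866
  2: x = 0.211, y = 0.070
  3: x = 0.295, y = 0.065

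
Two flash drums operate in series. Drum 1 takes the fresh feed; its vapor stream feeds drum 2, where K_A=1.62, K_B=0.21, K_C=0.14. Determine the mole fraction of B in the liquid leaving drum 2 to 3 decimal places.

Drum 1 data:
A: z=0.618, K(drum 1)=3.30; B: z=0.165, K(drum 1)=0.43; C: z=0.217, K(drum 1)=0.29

x_B (drum 2) = 0.198

Drum 1:
Rachford–Rice: g(ψ₁) = Σ zᵢ(Kᵢ−1)/(1+ψ₁(Kᵢ−1)) = 0.
g(0) = ΣzᵢKᵢ − 1 = 1.173 and g(1) = 1 − Σzᵢ/Kᵢ = -0.319, so a root lies in (0, 1).
Newton iteration, ψ₁⁰ = 0.5:
  ψ₁ = 0.500: g = 0.2907, g' = -1.075 → ψ₁ = 0.770
  ψ₁ = 0.770: g = 0.0050, g' = -1.129 → ψ₁ = 0.775
Converged at ψ₁ = 0.775.
Drum-1 compositions:
  A: x = 0.222, y = 0.733
  B: x = 0.296, y = 0.127
  C: x = 0.482, y = 0.140
Drum-2 feed = drum-1 vapor: z₂ = (0.7330, 0.1271, 0.1399).
Drum 2:
Rachford–Rice: g(ψ₂) = Σ zᵢ(Kᵢ−1)/(1+ψ₂(Kᵢ−1)) = 0.
g(0) = ΣzᵢKᵢ − 1 = 0.234 and g(1) = 1 − Σzᵢ/Kᵢ = -1.057, so a root lies in (0, 1).
Iterate (Newton) starting at ψ₂ = 0.5:
  ψ₂ = 0.500: g = -0.0300, g' = -0.699 → ψ₂ = 0.457
  ψ₂ = 0.457: g = -0.0012, g' = -0.646 → ψ₂ = 0.455
Converged at ψ₂ = 0.455.
  A: x = 0.572, y = 0.926
  B: x = 0.198, y = 0.042
  C: x = 0.230, y = 0.032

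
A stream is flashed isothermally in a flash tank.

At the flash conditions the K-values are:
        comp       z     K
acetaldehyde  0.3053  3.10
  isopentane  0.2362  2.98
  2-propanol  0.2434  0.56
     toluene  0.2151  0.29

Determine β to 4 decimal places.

Let β = V/F and solve Σ zᵢ(Kᵢ−1)/(1+β(Kᵢ−1)) = 0.
Check two-phase: ΣzᵢKᵢ = 1.8490 > 1 and Σzᵢ/Kᵢ = 1.3541 > 1, so g(0) = 0.8490 > 0 and g(1) = -0.3541 < 0.
Newton iteration, β⁰ = 0.58:
  β = 0.5800: g = 0.10331, g' = -0.8727 → β = 0.6984
  β = 0.6984: g = -0.00134, g' = -0.9092 → β = 0.6969
Converged at β = 0.6969.

β = 0.6969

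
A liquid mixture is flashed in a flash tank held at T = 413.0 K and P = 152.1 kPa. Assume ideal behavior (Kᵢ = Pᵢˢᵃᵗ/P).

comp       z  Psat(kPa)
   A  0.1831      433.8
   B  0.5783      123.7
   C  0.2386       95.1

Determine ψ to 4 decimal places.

ψ = 0.3089

Raoult's law: Kᵢ = Pᵢˢᵃᵗ/P = Pᵢˢᵃᵗ/152.1.
  K_A = 433.8/152.1 = 2.852071, K_B = 123.7/152.1 = 0.813281, K_C = 95.1/152.1 = 0.625247
Rachford–Rice: g(ψ) = Σ zᵢ(Kᵢ−1)/(1+ψ(Kᵢ−1)) = 0.
Feasibility: ΣzᵢKᵢ = 1.1417, Σzᵢ/Kᵢ = 1.1569 — both > 1, two phases present.
Newton iteration, ψ⁰ = 0.5:
  ψ = 0.5000: g = -0.05306, g' = -0.2446 → ψ = 0.2830
  ψ = 0.2830: g = 0.00846, g' = -0.3348 → ψ = 0.3083
  ψ = 0.3083: g = 0.00019, g' = -0.3200 → ψ = 0.3089
Converged at ψ = 0.3089.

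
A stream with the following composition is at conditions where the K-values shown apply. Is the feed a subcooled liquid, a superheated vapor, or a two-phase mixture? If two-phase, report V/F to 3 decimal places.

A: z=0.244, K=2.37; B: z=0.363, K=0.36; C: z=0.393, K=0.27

ΣzᵢKᵢ = 0.815; Σzᵢ/Kᵢ = 2.567.
Since ΣzᵢKᵢ < 1 the mixture is below its bubble point — single liquid phase.

subcooled liquid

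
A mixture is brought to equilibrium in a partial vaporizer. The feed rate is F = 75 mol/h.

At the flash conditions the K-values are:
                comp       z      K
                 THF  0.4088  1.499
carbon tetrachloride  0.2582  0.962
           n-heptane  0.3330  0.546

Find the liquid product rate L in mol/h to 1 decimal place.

Iterate (Newton) starting at ψ = 0.5:
  ψ = 0.5000: g = -0.04232, g' = -0.1805 → ψ = 0.2655
  ψ = 0.2655: g = -0.00168, g' = -0.1685 → ψ = 0.2555
Converged at ψ = 0.2555.
Then V = ψ·F = 0.2555·75 = 19.2 mol/h and L = F − V = 55.8 mol/h.

L = 55.8 mol/h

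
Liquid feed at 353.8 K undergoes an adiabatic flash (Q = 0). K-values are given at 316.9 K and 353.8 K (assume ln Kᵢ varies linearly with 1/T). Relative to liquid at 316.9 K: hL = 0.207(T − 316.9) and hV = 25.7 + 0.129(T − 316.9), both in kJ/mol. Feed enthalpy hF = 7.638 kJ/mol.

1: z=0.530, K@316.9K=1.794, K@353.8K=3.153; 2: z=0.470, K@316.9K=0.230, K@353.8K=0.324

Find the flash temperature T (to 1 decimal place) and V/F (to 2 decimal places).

Adiabatic flash: solve Rachford–Rice at each trial T, then check hF = ψ·hV(T) + (1−ψ)·hL(T).
  T = 316.9 K: K = (1.794, 0.230), RR gives ψ = 0.096, H_out = 2.477 kJ/mol
  T = 353.8 K: K = (3.153, 0.324), RR gives ψ = 0.566, H_out = 20.549 kJ/mol
  T = 335.4 K: K = (2.417, 0.276), RR gives ψ = 0.400, H_out = 13.536 kJ/mol
  T = 326.1 K: K = (2.090, 0.252), RR gives ψ = 0.278, H_out = 8.838 kJ/mol
  T = 321.5 K: K = (1.938, 0.241), RR gives ψ = 0.197, H_out = 5.956 kJ/mol
  T = 323.8 K: K = (2.013, 0.247), RR gives ψ = 0.240, H_out = 7.458 kJ/mol
Linear interpolation between T = 323.8 (H_out = 7.458) and T = 326.1 (H_out = 8.838) on hF = 7.638 gives T ≈ 324.1 K, at which ψ = 0.24.

T = 324.1 K, V/F = 0.24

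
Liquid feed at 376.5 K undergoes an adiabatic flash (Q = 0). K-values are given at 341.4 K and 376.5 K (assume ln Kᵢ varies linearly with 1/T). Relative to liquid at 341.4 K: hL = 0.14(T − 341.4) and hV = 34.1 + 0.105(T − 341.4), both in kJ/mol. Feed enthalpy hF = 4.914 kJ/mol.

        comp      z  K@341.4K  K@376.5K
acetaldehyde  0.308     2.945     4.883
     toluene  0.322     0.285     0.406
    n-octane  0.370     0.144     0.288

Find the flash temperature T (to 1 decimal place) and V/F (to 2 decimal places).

T = 349.9 K, V/F = 0.11

Adiabatic flash: solve Rachford–Rice at each trial T, then check hF = ψ·hV(T) + (1−ψ)·hL(T).
  T = 341.4 K: K = (2.945, 0.285, 0.144), RR gives ψ = 0.034, H_out = 1.153 kJ/mol
  T = 376.5 K: K = (4.883, 0.406, 0.288), RR gives ψ = 0.290, H_out = 14.435 kJ/mol
  T = 358.9 K: K = (3.837, 0.343, 0.207), RR gives ψ = 0.178, H_out = 8.396 kJ/mol
  T = 350.1 K: K = (3.370, 0.313, 0.173), RR gives ψ = 0.112, H_out = 5.006 kJ/mol
  T = 345.8 K: K = (3.155, 0.299, 0.158), RR gives ψ = 0.076, H_out = 3.181 kJ/mol
  T = 348.0 K: K = (3.264, 0.306, 0.166), RR gives ψ = 0.095, H_out = 4.131 kJ/mol
Linear interpolation between T = 348.0 (H_out = 4.131) and T = 350.1 (H_out = 5.006) on hF = 4.914 gives T ≈ 349.9 K, at which ψ = 0.11.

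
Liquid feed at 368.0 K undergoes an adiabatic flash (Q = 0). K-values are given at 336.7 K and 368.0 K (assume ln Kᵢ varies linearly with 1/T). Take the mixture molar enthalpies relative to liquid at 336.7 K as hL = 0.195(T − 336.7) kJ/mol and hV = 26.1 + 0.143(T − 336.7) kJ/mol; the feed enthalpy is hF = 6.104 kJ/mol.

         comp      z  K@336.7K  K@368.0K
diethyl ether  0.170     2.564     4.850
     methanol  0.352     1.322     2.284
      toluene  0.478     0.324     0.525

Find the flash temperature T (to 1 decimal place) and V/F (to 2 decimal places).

Adiabatic flash: solve Rachford–Rice at each trial T, then check hF = ψ·hV(T) + (1−ψ)·hL(T).
  T = 336.7 K: K = (2.564, 1.322, 0.324), RR gives ψ = 0.089, H_out = 2.313 kJ/mol
  T = 368.0 K: K = (4.850, 2.284, 0.525), RR gives ψ = 0.830, H_out = 26.414 kJ/mol
  T = 352.4 K: K = (3.580, 1.760, 0.417), RR gives ψ = 0.488, H_out = 15.403 kJ/mol
  T = 344.5 K: K = (3.038, 1.529, 0.368), RR gives ψ = 0.305, H_out = 9.362 kJ/mol
  T = 340.6 K: K = (2.794, 1.423, 0.346), RR gives ψ = 0.203, H_out = 6.019 kJ/mol
  T = 342.6 K: K = (2.917, 1.477, 0.357), RR gives ψ = 0.257, H_out = 7.772 kJ/mol
Linear interpolation between T = 340.6 (H_out = 6.019) and T = 342.6 (H_out = 7.772) on hF = 6.104 gives T ≈ 340.7 K, at which ψ = 0.21.

T = 340.7 K, V/F = 0.21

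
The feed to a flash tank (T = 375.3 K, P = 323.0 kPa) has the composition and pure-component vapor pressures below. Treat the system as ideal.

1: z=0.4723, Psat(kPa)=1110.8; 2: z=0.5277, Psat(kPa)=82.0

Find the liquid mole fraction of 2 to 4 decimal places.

x_2 = 0.7657

Raoult's law: Kᵢ = Pᵢˢᵃᵗ/P = Pᵢˢᵃᵗ/323.0.
  K_1 = 1110.8/323.0 = 3.439009, K_2 = 82.0/323.0 = 0.253870
Material balance + equilibrium reduce to Σ zᵢ(Kᵢ−1)/(1+ψ(Kᵢ−1)) = 0.
Check two-phase: ΣzᵢKᵢ = 1.7582 > 1 and Σzᵢ/Kᵢ = 2.2160 > 1, so g(0) = 0.7582 > 0 and g(1) = -1.2160 < 0.
Iterate (Newton) starting at ψ = 0.68:
  ψ = 0.6800: g = -0.36594, g' = -1.6080 → ψ = 0.4524
  ψ = 0.4524: g = -0.04674, g' = -1.3045 → ψ = 0.4166
Converged at ψ = 0.4166.
Compositions from xᵢ = zᵢ/(1+ψ(Kᵢ−1)), yᵢ = Kᵢxᵢ:
  1: x = 0.2343, y = 0.8056
  2: x = 0.7657, y = 0.1944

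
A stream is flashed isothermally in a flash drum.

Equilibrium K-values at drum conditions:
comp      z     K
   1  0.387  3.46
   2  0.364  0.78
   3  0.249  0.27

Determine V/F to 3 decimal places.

V/F = 0.562

Material balance + equilibrium reduce to Σ zᵢ(Kᵢ−1)/(1+V/F(Kᵢ−1)) = 0.
g(0) = ΣzᵢKᵢ − 1 = 0.690 and g(1) = 1 − Σzᵢ/Kᵢ = -0.501, so a root lies in (0, 1).
Newton–Raphson from V/F = 0.5:
  V/F = 0.500: g = 0.0507, g' = -0.822 → V/F = 0.562
Converged at V/F = 0.562.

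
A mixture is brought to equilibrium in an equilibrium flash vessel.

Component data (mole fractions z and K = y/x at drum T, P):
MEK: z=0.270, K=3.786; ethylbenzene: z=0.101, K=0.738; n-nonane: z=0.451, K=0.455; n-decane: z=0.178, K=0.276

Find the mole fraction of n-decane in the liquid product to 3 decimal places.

Rachford–Rice: g(V/F) = Σ zᵢ(Kᵢ−1)/(1+V/F(Kᵢ−1)) = 0.
Check two-phase: ΣzᵢKᵢ = 1.351 > 1 and Σzᵢ/Kᵢ = 1.844 > 1, so g(0) = 0.351 > 0 and g(1) = -0.844 < 0.
Iterate (Newton) starting at V/F = 0.69:
  V/F = 0.690: g = -0.4263, g' = -0.972 → V/F = 0.252
  V/F = 0.252: g = -0.0285, g' = -1.052 → V/F = 0.224
  V/F = 0.224: g = 0.0007, g' = -1.108 → V/F = 0.225
Converged at V/F = 0.225.
Compositions from xᵢ = zᵢ/(1+V/F(Kᵢ−1)), yᵢ = Kᵢxᵢ:
  MEK: x = 0.166, y = 0.628
  ethylbenzene: x = 0.107, y = 0.079
  n-nonane: x = 0.514, y = 0.234
  n-decane: x = 0.213, y = 0.059

x_n-decane = 0.213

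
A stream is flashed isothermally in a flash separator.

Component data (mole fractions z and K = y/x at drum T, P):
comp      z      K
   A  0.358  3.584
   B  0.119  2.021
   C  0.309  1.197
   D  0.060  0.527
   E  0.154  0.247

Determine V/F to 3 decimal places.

Rachford–Rice: g(V/F) = Σ zᵢ(Kᵢ−1)/(1+V/F(Kᵢ−1)) = 0.
g(0) = ΣzᵢKᵢ − 1 = 0.963 and g(1) = 1 − Σzᵢ/Kᵢ = -0.154, so a root lies in (0, 1).
Iterate (Newton) starting at V/F = 0.34:
  V/F = 0.340: g = 0.4500, g' = -0.933 → V/F = 0.822
  V/F = 0.822: g = 0.0635, g' = -0.928 → V/F = 0.891
  V/F = 0.891: g = -0.0056, g' = -1.107 → V/F = 0.886
Converged at V/F = 0.886.

V/F = 0.886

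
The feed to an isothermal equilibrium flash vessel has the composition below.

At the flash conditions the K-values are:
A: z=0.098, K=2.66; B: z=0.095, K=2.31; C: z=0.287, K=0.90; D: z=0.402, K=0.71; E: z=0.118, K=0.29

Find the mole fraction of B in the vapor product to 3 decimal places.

y_B = 0.189

Rachford–Rice: g(ψ) = Σ zᵢ(Kᵢ−1)/(1+ψ(Kᵢ−1)) = 0.
Feasibility: ΣzᵢKᵢ = 1.058, Σzᵢ/Kᵢ = 1.370 — both > 1, two phases present.
Newton iteration, ψ⁰ = 0.34:
  ψ = 0.340: g = -0.0794, g' = -0.336 → ψ = 0.104
  ψ = 0.104: g = 0.0086, g' = -0.431 → ψ = 0.124
Converged at ψ = 0.124.
Compositions from xᵢ = zᵢ/(1+ψ(Kᵢ−1)), yᵢ = Kᵢxᵢ:
  A: x = 0.081, y = 0.216
  B: x = 0.082, y = 0.189
  C: x = 0.291, y = 0.262
  D: x = 0.417, y = 0.296
  E: x = 0.129, y = 0.038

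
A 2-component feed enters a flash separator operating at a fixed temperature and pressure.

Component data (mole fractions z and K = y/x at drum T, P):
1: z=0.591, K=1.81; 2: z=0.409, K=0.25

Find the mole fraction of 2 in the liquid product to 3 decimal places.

x_2 = 0.519

Rachford–Rice: g(ψ) = Σ zᵢ(Kᵢ−1)/(1+ψ(Kᵢ−1)) = 0.
g(0) = ΣzᵢKᵢ − 1 = 0.172 and g(1) = 1 − Σzᵢ/Kᵢ = -0.963, so a root lies in (0, 1).
Binary case is linear: z₁(K₁−1)(1+ψ(K₂−1)) + z₂(K₂−1)(1+ψ(K₁−1)) = 0
⇒ ψ = [z₁(K₁−1)+z₂(K₂−1)] / [−(K₁−1)(K₂−1)] = 0.1720/0.6075 = 0.283
Compositions from xᵢ = zᵢ/(1+ψ(Kᵢ−1)), yᵢ = Kᵢxᵢ:
  1: x = 0.481, y = 0.870
  2: x = 0.519, y = 0.130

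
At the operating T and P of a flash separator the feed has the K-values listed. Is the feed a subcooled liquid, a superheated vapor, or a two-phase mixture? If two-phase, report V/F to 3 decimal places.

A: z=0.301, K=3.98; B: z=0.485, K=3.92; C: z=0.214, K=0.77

superheated vapor

ΣzᵢKᵢ = 3.264; Σzᵢ/Kᵢ = 0.477.
Since Σzᵢ/Kᵢ < 1 the mixture is above its dew point — single vapor phase.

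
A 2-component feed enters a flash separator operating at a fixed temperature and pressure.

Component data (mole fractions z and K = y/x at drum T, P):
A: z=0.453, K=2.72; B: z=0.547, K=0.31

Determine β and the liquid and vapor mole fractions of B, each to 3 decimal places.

Let β = V/F and solve Σ zᵢ(Kᵢ−1)/(1+β(Kᵢ−1)) = 0.
Check two-phase: ΣzᵢKᵢ = 1.402 > 1 and Σzᵢ/Kᵢ = 1.931 > 1, so g(0) = 0.402 > 0 and g(1) = -0.931 < 0.
Newton–Raphson from β = 0.5:
  β = 0.500: g = -0.1573, g' = -0.994 → β = 0.342
  β = 0.342: g = -0.0032, g' = -0.977 → β = 0.338
Converged at β = 0.338.
Compositions from xᵢ = zᵢ/(1+β(Kᵢ−1)), yᵢ = Kᵢxᵢ:
  A: x = 0.286, y = 0.779
  B: x = 0.714, y = 0.221

β = 0.338, x_B = 0.714, y_B = 0.221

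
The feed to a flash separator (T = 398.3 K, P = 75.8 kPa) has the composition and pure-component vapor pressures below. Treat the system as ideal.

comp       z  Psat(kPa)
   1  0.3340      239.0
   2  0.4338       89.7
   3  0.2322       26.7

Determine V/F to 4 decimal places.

Raoult's law: Kᵢ = Pᵢˢᵃᵗ/P = Pᵢˢᵃᵗ/75.8.
  K_1 = 239.0/75.8 = 3.153034, K_2 = 89.7/75.8 = 1.183377, K_3 = 26.7/75.8 = 0.352243
Rachford–Rice: g(V/F) = Σ zᵢ(Kᵢ−1)/(1+V/F(Kᵢ−1)) = 0.
Feasibility: ΣzᵢKᵢ = 1.6483, Σzᵢ/Kᵢ = 1.1317 — both > 1, two phases present.
Newton iteration, V/F⁰ = 0.5:
  V/F = 0.5000: g = 0.19672, g' = -0.5844 → V/F = 0.8366
  V/F = 0.8366: g = -0.00266, g' = -0.6726 → V/F = 0.8326
Converged at V/F = 0.8326.

V/F = 0.8326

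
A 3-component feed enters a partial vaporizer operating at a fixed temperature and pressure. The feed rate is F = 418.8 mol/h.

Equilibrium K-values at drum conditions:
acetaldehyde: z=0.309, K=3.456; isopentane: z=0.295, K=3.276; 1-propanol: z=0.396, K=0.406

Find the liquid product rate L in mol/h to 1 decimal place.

Newton–Raphson from V/F = 0.32:
  V/F = 0.320: g = 0.5230, g' = -1.309 → V/F = 0.720
  V/F = 0.720: g = 0.1180, g' = -0.889 → V/F = 0.852
  V/F = 0.852: g = -0.0026, g' = -0.945 → V/F = 0.849
Converged at V/F = 0.849.
Then V = V/F·F = 0.8494·418.8 = 355.7 mol/h and L = F − V = 63.1 mol/h.

L = 63.1 mol/h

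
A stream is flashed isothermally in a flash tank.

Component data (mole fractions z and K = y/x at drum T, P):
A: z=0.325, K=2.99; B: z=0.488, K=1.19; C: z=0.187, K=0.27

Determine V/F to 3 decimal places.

Material balance + equilibrium reduce to Σ zᵢ(Kᵢ−1)/(1+V/F(Kᵢ−1)) = 0.
Feasibility: ΣzᵢKᵢ = 1.603, Σzᵢ/Kᵢ = 1.211 — both > 1, two phases present.
Newton iteration, V/F⁰ = 0.42:
  V/F = 0.420: g = 0.2413, g' = -0.604 → V/F = 0.819
  V/F = 0.819: g = -0.0136, g' = -0.816 → V/F = 0.803
  V/F = 0.803: g = -0.0003, g' = -0.785 → V/F = 0.802
Converged at V/F = 0.802.

V/F = 0.802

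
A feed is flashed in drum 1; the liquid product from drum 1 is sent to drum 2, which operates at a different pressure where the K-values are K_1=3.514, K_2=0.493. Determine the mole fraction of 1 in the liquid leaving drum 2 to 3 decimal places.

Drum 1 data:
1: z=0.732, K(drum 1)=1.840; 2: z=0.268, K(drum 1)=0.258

Drum 1:
Material balance + equilibrium reduce to Σ zᵢ(Kᵢ−1)/(1+ψ₁(Kᵢ−1)) = 0.
g(0) = ΣzᵢKᵢ − 1 = 0.416 and g(1) = 1 − Σzᵢ/Kᵢ = -0.437, so a root lies in (0, 1).
Binary case is linear: z₁(K₁−1)(1+ψ₁(K₂−1)) + z₂(K₂−1)(1+ψ₁(K₁−1)) = 0
⇒ ψ₁ = [z₁(K₁−1)+z₂(K₂−1)] / [−(K₁−1)(K₂−1)] = 0.4160/0.6233 = 0.667
Drum-1 compositions:
  1: x = 0.469, y = 0.863
  2: x = 0.531, y = 0.137
Drum-2 feed = drum-1 liquid: z₂ = (0.4690, 0.5310).
Drum 2:
Binary case is linear: z₁(K₁−1)(1+ψ₂(K₂−1)) + z₂(K₂−1)(1+ψ₂(K₁−1)) = 0
⇒ ψ₂ = [z₁(K₁−1)+z₂(K₂−1)] / [−(K₁−1)(K₂−1)] = 0.9099/1.2746 = 0.714
  1: x = 0.168, y = 0.590
  2: x = 0.832, y = 0.410

x_1 (drum 2) = 0.168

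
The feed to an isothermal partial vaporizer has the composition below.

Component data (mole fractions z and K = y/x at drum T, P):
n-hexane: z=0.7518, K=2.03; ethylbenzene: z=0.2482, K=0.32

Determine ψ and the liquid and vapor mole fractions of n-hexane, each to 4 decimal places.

ψ = 0.8646, x_n-hexane = 0.3977, y_n-hexane = 0.8073

Let ψ = V/F and solve Σ zᵢ(Kᵢ−1)/(1+ψ(Kᵢ−1)) = 0.
Check two-phase: ΣzᵢKᵢ = 1.6056 > 1 and Σzᵢ/Kᵢ = 1.1460 > 1, so g(0) = 0.6056 > 0 and g(1) = -0.1460 < 0.
Binary case is linear: z₁(K₁−1)(1+ψ(K₂−1)) + z₂(K₂−1)(1+ψ(K₁−1)) = 0
⇒ ψ = [z₁(K₁−1)+z₂(K₂−1)] / [−(K₁−1)(K₂−1)] = 0.60558/0.70040 = 0.8646
Compositions from xᵢ = zᵢ/(1+ψ(Kᵢ−1)), yᵢ = Kᵢxᵢ:
  n-hexane: x = 0.3977, y = 0.8073
  ethylbenzene: x = 0.6023, y = 0.1927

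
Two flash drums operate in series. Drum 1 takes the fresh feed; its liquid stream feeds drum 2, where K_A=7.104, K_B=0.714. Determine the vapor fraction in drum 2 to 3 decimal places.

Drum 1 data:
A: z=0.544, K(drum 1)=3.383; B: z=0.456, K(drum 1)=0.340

V/F (drum 2) = 0.630

Drum 1:
Rachford–Rice: g(ψ₁) = Σ zᵢ(Kᵢ−1)/(1+ψ₁(Kᵢ−1)) = 0.
Feasibility: ΣzᵢKᵢ = 1.995, Σzᵢ/Kᵢ = 1.502 — both > 1, two phases present.
Binary case is linear: z₁(K₁−1)(1+ψ₁(K₂−1)) + z₂(K₂−1)(1+ψ₁(K₁−1)) = 0
⇒ ψ₁ = [z₁(K₁−1)+z₂(K₂−1)] / [−(K₁−1)(K₂−1)] = 0.9954/1.5728 = 0.633
Drum-1 compositions:
  A: x = 0.217, y = 0.734
  B: x = 0.783, y = 0.266
Drum-2 feed = drum-1 liquid: z₂ = (0.2169, 0.7831).
Drum 2:
Iterate (Newton) starting at ψ₂ = 0.41:
  ψ₂ = 0.410: g = 0.1243, g' = -0.741 → ψ₂ = 0.578
  ψ₂ = 0.578: g = 0.0242, g' = -0.486 → ψ₂ = 0.627
  ψ₂ = 0.627: g = 0.0012, g' = -0.442 → ψ₂ = 0.630
Converged at ψ₂ = 0.630.
  A: x = 0.045, y = 0.318
  B: x = 0.955, y = 0.682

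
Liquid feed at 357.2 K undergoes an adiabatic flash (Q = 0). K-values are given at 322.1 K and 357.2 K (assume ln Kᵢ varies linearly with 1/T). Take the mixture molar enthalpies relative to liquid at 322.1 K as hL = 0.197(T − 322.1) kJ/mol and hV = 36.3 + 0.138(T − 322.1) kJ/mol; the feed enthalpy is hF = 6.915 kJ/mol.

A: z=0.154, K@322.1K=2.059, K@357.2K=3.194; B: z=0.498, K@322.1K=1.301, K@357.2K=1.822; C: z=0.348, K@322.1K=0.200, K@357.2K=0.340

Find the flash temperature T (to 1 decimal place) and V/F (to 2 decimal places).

Adiabatic flash: solve Rachford–Rice at each trial T, then check hF = ψ·hV(T) + (1−ψ)·hL(T).
  T = 322.1 K: K = (2.059, 1.301, 0.200), RR gives ψ = 0.078, H_out = 2.846 kJ/mol
  T = 357.2 K: K = (3.194, 1.822, 0.340), RR gives ψ = 0.655, H_out = 29.342 kJ/mol
  T = 339.6 K: K = (2.592, 1.552, 0.264), RR gives ψ = 0.419, H_out = 18.237 kJ/mol
  T = 330.9 K: K = (2.319, 1.425, 0.231), RR gives ψ = 0.273, H_out = 11.518 kJ/mol
  T = 326.5 K: K = (2.187, 1.363, 0.215), RR gives ψ = 0.184, H_out = 7.498 kJ/mol
  T = 324.3 K: K = (2.122, 1.332, 0.207), RR gives ψ = 0.134, H_out = 5.264 kJ/mol
Linear interpolation between T = 324.3 (H_out = 5.264) and T = 326.5 (H_out = 7.498) on hF = 6.915 gives T ≈ 325.9 K, at which ψ = 0.17.

T = 325.9 K, V/F = 0.17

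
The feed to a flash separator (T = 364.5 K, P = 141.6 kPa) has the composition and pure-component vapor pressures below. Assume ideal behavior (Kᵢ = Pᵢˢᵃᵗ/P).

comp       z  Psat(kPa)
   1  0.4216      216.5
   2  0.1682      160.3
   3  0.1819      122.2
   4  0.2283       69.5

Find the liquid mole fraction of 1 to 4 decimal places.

x_1 = 0.3231

Raoult's law: Kᵢ = Pᵢˢᵃᵗ/P = Pᵢˢᵃᵗ/141.6.
  K_1 = 216.5/141.6 = 1.528955, K_2 = 160.3/141.6 = 1.132062, K_3 = 122.2/141.6 = 0.862994, K_4 = 69.5/141.6 = 0.490819
Let ψ = V/F and solve Σ zᵢ(Kᵢ−1)/(1+ψ(Kᵢ−1)) = 0.
Feasibility: ΣzᵢKᵢ = 1.1041, Σzᵢ/Kᵢ = 1.1002 — both > 1, two phases present.
Iterate (Newton) starting at ψ = 0.5:
  ψ = 0.5000: g = 0.01450, g' = -0.1868 → ψ = 0.5776
  ψ = 0.5776: g = -0.00028, g' = -0.1946 → ψ = 0.5761
Converged at ψ = 0.5761.
Compositions from xᵢ = zᵢ/(1+ψ(Kᵢ−1)), yᵢ = Kᵢxᵢ:
  1: x = 0.3231, y = 0.4940
  2: x = 0.1563, y = 0.1769
  3: x = 0.1975, y = 0.1704
  4: x = 0.3231, y = 0.1586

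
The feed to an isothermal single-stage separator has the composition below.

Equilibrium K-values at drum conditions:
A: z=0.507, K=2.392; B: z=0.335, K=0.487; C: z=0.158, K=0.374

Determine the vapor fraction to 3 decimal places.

ψ = 0.565

Let ψ = V/F and solve Σ zᵢ(Kᵢ−1)/(1+ψ(Kᵢ−1)) = 0.
Check two-phase: ΣzᵢKᵢ = 1.435 > 1 and Σzᵢ/Kᵢ = 1.322 > 1, so g(0) = 0.435 > 0 and g(1) = -0.322 < 0.
Newton iteration, ψ⁰ = 0.5:
  ψ = 0.500: g = 0.0410, g' = -0.632 → ψ = 0.565
Converged at ψ = 0.565.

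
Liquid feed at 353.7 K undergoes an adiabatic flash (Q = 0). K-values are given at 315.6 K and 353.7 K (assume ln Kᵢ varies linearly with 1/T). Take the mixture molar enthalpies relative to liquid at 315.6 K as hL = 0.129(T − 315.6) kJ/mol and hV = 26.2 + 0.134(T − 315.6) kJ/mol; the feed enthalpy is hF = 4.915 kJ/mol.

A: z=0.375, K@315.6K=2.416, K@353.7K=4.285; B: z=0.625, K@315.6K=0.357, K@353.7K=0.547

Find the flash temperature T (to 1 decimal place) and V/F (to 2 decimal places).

T = 317.8 K, V/F = 0.18

Adiabatic flash: solve Rachford–Rice at each trial T, then check hF = ψ·hV(T) + (1−ψ)·hL(T).
  T = 315.6 K: K = (2.416, 0.357), RR gives ψ = 0.142, H_out = 3.716 kJ/mol
  T = 353.7 K: K = (4.285, 0.547), RR gives ψ = 0.638, H_out = 21.740 kJ/mol
  T = 334.6 K: K = (3.268, 0.447), RR gives ψ = 0.403, H_out = 13.038 kJ/mol
  T = 325.1 K: K = (2.822, 0.401), RR gives ψ = 0.283, H_out = 8.650 kJ/mol
  T = 320.4 K: K = (2.616, 0.379), RR gives ψ = 0.217, H_out = 6.311 kJ/mol
  T = 318.0 K: K = (2.515, 0.368), RR gives ψ = 0.181, H_out = 5.045 kJ/mol
Linear interpolation between T = 315.6 (H_out = 3.716) and T = 318.0 (H_out = 5.045) on hF = 4.915 gives T ≈ 317.8 K, at which ψ = 0.18.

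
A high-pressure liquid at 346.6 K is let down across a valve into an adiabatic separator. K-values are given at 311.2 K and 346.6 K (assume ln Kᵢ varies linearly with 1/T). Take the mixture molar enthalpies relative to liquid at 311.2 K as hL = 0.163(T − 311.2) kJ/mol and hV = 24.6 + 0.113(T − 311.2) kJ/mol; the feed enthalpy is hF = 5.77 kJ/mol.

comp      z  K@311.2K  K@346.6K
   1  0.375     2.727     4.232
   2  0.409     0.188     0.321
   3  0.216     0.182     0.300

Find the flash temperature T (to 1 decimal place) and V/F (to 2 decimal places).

Adiabatic flash: solve Rachford–Rice at each trial T, then check hF = ψ·hV(T) + (1−ψ)·hL(T).
  T = 311.2 K: K = (2.727, 0.188, 0.182), RR gives ψ = 0.099, H_out = 2.429 kJ/mol
  T = 346.6 K: K = (4.232, 0.321, 0.300), RR gives ψ = 0.353, H_out = 13.830 kJ/mol
  T = 328.9 K: K = (3.438, 0.249, 0.237), RR gives ψ = 0.240, H_out = 8.582 kJ/mol
  T = 320.0 K: K = (3.070, 0.217, 0.208), RR gives ψ = 0.175, H_out = 5.665 kJ/mol
  T = 324.4 K: K = (3.249, 0.233, 0.222), RR gives ψ = 0.208, H_out = 7.142 kJ/mol
  T = 322.2 K: K = (3.159, 0.225, 0.215), RR gives ψ = 0.192, H_out = 6.413 kJ/mol
Linear interpolation between T = 320.0 (H_out = 5.665) and T = 322.2 (H_out = 6.413) on hF = 5.77 gives T ≈ 320.3 K, at which ψ = 0.18.

T = 320.3 K, V/F = 0.18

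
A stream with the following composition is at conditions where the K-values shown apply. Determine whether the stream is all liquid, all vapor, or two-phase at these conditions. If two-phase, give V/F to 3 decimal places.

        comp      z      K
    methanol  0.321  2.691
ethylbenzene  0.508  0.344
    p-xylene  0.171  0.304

two-phase, V/F = 0.080

ΣzᵢKᵢ = 1.091; Σzᵢ/Kᵢ = 2.159.
Both exceed 1, so a two-phase solution exists.
Material balance + equilibrium reduce to Σ zᵢ(Kᵢ−1)/(1+ψ(Kᵢ−1)) = 0.
Newton–Raphson from ψ = 0.5:
  ψ = 0.500: g = -0.3843, g' = -0.948 → ψ = 0.095
  ψ = 0.095: g = -0.0150, g' = -1.025 → ψ = 0.080
Converged at ψ = 0.080.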